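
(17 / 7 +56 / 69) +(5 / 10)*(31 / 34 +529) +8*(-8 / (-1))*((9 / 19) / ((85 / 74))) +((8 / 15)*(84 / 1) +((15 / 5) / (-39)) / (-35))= 1966640807 / 5794620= 339.39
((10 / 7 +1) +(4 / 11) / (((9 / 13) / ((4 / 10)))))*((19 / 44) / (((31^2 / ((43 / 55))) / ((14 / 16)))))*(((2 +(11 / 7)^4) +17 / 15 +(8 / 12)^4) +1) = 75751249907929 / 8955320283756000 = 0.01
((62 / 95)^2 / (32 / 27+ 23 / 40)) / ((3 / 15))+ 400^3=64000001.21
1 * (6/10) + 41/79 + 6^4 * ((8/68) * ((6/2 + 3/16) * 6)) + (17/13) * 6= 15019696/5135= 2924.97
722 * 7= 5054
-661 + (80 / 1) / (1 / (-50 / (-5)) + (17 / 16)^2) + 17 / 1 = -910612 / 1573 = -578.90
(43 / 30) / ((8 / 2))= 43 / 120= 0.36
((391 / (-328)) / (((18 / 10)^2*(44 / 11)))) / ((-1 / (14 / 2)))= 68425 / 106272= 0.64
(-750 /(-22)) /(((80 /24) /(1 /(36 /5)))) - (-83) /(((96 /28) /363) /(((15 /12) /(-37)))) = -3848055 /13024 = -295.46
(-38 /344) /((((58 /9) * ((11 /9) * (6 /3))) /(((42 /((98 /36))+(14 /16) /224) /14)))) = -42561045 /5506113536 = -0.01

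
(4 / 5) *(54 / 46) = 108 / 115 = 0.94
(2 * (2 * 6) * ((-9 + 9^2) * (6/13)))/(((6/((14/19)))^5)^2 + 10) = 2928703381632/4706433345661368607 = 0.00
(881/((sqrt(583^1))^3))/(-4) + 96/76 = 24/19 - 881 *sqrt(583)/1359556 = 1.25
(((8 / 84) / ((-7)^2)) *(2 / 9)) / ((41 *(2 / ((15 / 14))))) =5 / 885969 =0.00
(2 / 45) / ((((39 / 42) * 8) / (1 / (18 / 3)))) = 7 / 7020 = 0.00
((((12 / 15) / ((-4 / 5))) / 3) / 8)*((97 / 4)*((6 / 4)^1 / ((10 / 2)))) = -97 / 320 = -0.30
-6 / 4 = -3 / 2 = -1.50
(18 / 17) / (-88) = -9 / 748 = -0.01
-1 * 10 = -10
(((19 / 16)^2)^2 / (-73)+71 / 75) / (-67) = -329899013 / 24040243200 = -0.01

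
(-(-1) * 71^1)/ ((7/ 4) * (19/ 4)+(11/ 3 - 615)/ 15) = -720/ 329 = -2.19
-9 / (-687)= 0.01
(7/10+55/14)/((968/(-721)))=-8343/2420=-3.45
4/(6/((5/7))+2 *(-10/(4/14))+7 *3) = -20/203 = -0.10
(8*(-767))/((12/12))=-6136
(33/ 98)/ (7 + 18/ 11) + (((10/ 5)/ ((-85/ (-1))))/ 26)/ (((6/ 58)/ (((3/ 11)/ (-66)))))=2909395/ 74687613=0.04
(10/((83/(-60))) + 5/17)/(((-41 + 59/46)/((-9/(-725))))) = 90022/41532785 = 0.00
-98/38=-49/19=-2.58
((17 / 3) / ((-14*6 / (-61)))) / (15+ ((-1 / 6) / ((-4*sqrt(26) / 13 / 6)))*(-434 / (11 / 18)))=-353617*sqrt(26) / 198121068 - 627385 / 2080271214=-0.01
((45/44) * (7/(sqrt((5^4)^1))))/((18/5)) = 7/88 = 0.08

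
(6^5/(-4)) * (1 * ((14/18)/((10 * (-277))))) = 0.55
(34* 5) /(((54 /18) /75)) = 4250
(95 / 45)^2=361 / 81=4.46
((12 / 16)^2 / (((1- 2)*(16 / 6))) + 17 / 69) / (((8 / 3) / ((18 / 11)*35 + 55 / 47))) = 9457295 / 12176384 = 0.78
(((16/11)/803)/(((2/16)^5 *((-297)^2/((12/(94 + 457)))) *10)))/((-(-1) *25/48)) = 16777216/5962662547875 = 0.00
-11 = -11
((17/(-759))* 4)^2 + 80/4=11526244/576081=20.01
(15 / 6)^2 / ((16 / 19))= 475 / 64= 7.42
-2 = -2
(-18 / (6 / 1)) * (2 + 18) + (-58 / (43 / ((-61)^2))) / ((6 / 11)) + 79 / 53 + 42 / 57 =-1202812826 / 129903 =-9259.32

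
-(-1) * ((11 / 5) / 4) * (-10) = -11 / 2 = -5.50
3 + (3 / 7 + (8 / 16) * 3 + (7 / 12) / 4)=5.07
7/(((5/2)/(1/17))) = 14/85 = 0.16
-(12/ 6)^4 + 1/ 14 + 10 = -5.93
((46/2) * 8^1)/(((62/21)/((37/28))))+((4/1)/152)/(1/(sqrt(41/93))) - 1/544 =sqrt(3813)/3534+1388801/16864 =82.37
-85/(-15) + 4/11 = 199/33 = 6.03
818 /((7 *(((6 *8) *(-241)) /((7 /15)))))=-409 /86760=-0.00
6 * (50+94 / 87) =8888 / 29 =306.48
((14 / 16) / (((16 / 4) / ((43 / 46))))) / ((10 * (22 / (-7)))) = -2107 / 323840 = -0.01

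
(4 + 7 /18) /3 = 79 /54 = 1.46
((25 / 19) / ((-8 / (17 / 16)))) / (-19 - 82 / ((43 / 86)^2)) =425 / 843904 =0.00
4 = 4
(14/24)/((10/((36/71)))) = 21/710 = 0.03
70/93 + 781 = 72703/93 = 781.75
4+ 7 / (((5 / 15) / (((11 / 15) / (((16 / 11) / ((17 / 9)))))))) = 17279 / 720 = 24.00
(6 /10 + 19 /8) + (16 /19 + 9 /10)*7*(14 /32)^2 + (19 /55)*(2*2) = 715987 /107008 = 6.69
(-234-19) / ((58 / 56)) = -7084 / 29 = -244.28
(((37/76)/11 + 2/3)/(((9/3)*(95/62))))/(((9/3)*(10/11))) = 55273/974700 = 0.06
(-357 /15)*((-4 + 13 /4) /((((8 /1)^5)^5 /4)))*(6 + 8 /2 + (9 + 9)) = 0.00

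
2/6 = 1/3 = 0.33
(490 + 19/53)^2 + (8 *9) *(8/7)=4729614831/19663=240533.73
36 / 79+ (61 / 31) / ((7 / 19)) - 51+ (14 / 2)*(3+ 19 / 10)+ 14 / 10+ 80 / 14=-649549 / 171430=-3.79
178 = 178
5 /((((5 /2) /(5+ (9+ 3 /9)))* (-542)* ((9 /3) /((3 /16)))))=-43 /13008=-0.00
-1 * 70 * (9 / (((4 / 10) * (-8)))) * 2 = 1575 / 4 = 393.75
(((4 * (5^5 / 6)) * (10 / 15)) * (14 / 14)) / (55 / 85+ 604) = 212500 / 92511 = 2.30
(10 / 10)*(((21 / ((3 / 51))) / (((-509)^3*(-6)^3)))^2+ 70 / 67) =6310586541484753618867 / 6040132832563977555648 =1.04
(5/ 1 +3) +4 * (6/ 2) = 20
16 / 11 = 1.45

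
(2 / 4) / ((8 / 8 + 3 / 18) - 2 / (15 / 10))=-3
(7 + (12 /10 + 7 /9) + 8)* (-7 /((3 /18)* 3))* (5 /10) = -118.84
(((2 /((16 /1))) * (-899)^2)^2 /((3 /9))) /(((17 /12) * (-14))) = -5878699707609 /3808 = -1543776183.72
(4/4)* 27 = 27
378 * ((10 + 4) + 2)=6048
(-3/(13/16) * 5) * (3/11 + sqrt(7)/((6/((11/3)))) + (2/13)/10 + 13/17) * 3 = -440 * sqrt(7)/13-1842768/31603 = -147.86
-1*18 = -18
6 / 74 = 3 / 37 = 0.08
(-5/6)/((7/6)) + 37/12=199/84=2.37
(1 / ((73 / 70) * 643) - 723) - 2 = -34030705 / 46939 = -725.00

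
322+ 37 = 359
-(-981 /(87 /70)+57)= 21237 /29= 732.31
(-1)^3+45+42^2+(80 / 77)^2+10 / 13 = 139497706 / 77077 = 1809.85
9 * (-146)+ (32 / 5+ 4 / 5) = -6534 / 5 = -1306.80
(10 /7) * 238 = 340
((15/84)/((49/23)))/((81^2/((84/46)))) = 5/214326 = 0.00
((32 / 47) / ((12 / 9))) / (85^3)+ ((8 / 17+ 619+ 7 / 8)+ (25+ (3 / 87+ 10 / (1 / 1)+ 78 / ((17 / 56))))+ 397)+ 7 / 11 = 96492275459123 / 73660609000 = 1309.96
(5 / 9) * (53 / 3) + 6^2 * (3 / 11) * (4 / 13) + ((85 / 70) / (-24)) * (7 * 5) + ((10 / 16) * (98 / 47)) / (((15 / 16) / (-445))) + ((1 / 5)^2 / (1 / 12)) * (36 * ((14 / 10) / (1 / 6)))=-167807833657 / 362934000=-462.36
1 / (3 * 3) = 1 / 9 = 0.11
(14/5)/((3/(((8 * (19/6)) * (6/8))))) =266/15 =17.73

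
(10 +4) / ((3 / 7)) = 98 / 3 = 32.67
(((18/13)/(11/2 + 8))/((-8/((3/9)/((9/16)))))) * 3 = -8/351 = -0.02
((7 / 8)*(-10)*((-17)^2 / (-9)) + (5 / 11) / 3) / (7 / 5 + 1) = 556625 / 4752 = 117.13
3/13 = 0.23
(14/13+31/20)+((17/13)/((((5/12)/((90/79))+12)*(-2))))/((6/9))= 1769213/694460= 2.55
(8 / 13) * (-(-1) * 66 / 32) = 33 / 26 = 1.27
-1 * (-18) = 18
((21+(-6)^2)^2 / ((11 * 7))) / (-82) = -3249 / 6314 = -0.51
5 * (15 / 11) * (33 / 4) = 225 / 4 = 56.25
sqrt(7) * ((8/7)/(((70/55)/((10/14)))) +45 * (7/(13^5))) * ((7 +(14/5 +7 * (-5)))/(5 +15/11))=-1619491599 * sqrt(7)/636767495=-6.73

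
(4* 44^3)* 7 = 2385152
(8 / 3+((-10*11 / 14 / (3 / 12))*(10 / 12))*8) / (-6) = 724 / 21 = 34.48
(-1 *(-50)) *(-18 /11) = -900 /11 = -81.82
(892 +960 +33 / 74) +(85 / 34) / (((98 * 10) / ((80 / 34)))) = 114188843 / 61642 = 1852.45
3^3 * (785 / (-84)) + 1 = -7037 / 28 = -251.32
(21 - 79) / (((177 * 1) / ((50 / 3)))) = -2900 / 531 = -5.46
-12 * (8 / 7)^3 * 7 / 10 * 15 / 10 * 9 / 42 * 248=-1714176 / 1715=-999.52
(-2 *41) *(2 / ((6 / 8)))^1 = -656 / 3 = -218.67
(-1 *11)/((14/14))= -11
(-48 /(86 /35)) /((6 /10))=-1400 /43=-32.56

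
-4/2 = -2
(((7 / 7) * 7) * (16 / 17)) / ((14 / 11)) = 88 / 17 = 5.18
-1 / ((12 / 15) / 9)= -45 / 4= -11.25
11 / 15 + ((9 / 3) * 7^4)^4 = 40378010642065226 / 15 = 2691867376137681.73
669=669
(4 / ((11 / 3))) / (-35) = -12 / 385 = -0.03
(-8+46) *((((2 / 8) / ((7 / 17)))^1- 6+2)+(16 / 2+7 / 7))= 2983 / 14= 213.07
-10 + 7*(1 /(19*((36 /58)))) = -3217 /342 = -9.41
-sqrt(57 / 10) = -sqrt(570) / 10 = -2.39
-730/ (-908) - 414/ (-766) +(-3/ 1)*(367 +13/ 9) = -575891393/ 521646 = -1103.99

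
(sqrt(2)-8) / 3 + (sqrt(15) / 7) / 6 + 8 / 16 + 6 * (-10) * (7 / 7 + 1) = -733 / 6 + sqrt(15) / 42 + sqrt(2) / 3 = -121.60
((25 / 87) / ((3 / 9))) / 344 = 25 / 9976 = 0.00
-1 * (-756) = 756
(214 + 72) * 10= 2860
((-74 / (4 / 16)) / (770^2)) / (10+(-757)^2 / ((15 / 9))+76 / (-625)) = -0.00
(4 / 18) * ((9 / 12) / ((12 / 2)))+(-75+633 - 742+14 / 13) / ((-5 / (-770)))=-13183619 / 468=-28170.13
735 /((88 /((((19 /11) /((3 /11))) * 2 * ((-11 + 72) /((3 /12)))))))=283955 /11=25814.09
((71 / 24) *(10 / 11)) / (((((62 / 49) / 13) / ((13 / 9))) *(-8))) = -2939755 / 589248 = -4.99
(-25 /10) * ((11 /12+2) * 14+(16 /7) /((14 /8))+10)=-76645 /588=-130.35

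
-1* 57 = -57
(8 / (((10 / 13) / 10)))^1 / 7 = 104 / 7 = 14.86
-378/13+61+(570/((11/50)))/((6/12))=745565/143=5213.74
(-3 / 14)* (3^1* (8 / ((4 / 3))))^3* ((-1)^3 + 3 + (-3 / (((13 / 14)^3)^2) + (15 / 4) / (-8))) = 151940829915 / 38614472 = 3934.82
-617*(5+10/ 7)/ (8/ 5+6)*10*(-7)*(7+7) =9717750/ 19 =511460.53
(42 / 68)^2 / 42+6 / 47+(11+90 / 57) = 26253017 / 2064616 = 12.72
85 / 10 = 17 / 2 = 8.50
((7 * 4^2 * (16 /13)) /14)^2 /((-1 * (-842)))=8192 /71149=0.12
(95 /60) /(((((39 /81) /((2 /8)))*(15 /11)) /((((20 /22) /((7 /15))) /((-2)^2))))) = 855 /2912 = 0.29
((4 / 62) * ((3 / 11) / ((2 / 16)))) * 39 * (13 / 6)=4056 / 341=11.89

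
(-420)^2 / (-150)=-1176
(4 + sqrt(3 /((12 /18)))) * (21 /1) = 63 * sqrt(2) /2 + 84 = 128.55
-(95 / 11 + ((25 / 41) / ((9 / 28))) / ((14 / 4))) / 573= -37255 / 2325807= -0.02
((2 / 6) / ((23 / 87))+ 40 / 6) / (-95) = -547 / 6555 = -0.08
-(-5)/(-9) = -0.56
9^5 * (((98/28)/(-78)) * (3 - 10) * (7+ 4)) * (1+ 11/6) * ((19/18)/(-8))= -126916713/1664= -76272.06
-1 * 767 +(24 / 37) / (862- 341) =-14785435 / 19277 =-767.00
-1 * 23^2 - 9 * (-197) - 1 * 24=1220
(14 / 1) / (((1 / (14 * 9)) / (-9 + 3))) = -10584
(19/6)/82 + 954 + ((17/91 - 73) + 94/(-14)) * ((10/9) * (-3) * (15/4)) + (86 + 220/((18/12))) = 97638719/44772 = 2180.80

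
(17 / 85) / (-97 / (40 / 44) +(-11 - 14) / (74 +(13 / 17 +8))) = -2814 / 1505519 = -0.00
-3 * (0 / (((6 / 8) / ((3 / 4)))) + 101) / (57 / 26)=-2626 / 19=-138.21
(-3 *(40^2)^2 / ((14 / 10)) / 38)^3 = -7077888000000000000000 / 2352637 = -3008491322715744.08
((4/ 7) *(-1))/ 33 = -4/ 231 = -0.02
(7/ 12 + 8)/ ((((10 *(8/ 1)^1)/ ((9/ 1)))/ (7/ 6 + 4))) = 3193/ 640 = 4.99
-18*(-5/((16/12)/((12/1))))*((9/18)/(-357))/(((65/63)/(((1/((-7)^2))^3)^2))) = -243/3058924471421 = -0.00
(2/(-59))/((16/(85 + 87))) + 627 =73943/118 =626.64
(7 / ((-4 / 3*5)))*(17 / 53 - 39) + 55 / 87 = 380365 / 9222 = 41.25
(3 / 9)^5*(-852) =-284 / 81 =-3.51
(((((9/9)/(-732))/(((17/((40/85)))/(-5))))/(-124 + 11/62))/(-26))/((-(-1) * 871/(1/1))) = 310/4597290849177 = 0.00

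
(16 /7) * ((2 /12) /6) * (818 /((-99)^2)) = 3272 /617463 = 0.01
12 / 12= 1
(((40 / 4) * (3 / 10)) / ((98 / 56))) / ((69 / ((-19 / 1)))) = -76 / 161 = -0.47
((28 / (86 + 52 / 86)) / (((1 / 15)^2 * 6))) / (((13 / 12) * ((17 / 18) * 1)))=348300 / 29393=11.85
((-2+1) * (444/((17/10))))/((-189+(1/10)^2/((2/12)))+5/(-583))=129426000/93633467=1.38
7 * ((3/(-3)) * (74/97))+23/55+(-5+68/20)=-6959/1067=-6.52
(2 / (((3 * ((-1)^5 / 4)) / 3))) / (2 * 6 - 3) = -8 / 9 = -0.89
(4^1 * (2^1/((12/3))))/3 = 2/3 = 0.67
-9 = -9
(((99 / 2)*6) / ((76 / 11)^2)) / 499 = 35937 / 2882224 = 0.01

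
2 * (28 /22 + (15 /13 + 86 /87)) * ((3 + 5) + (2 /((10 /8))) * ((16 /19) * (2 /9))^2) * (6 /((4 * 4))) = 12510637046 /606312135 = 20.63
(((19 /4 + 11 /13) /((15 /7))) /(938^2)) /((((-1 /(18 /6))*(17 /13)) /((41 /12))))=-3977 /170941120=-0.00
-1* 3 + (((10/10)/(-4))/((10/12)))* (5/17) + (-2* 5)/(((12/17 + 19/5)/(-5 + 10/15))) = 255055/39066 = 6.53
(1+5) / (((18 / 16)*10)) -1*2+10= 128 / 15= 8.53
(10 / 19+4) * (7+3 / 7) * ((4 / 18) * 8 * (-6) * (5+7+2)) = -286208 / 57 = -5021.19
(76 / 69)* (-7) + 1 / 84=-14873 / 1932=-7.70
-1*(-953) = 953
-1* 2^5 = -32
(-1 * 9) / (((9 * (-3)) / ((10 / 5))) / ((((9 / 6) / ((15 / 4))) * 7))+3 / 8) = 168 / 83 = 2.02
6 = 6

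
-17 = -17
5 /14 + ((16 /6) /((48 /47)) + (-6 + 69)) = 4156 /63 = 65.97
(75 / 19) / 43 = 75 / 817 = 0.09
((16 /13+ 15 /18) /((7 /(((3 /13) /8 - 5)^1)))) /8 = -11891 /64896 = -0.18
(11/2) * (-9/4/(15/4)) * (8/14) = -66/35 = -1.89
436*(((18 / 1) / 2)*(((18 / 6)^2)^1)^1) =35316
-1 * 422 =-422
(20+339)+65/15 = 1090/3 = 363.33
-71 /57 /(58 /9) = -213 /1102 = -0.19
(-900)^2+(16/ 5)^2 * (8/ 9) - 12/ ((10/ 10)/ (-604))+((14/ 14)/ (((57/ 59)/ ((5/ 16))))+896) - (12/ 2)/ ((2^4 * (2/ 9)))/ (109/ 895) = 3049860687589/ 3727800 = 818139.57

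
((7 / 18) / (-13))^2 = 49 / 54756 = 0.00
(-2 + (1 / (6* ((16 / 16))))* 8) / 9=-2 / 27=-0.07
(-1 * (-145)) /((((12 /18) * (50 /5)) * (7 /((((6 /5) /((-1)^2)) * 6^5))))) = 1014768 /35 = 28993.37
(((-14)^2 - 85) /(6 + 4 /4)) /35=111 /245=0.45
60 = 60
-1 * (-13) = 13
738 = 738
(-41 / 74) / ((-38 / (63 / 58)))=2583 / 163096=0.02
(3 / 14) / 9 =1 / 42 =0.02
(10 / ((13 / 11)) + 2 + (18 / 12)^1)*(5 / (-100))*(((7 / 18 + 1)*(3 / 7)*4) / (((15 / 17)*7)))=-5287 / 22932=-0.23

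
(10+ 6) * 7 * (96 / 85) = 10752 / 85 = 126.49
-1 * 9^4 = -6561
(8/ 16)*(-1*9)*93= -837/ 2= -418.50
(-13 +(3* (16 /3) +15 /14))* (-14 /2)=-57 /2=-28.50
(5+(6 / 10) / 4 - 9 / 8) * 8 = 161 / 5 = 32.20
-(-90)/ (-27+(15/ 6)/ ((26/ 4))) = -585/ 173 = -3.38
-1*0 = 0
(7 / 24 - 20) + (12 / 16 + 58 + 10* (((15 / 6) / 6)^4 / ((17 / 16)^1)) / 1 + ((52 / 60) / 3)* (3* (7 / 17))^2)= 4654432 / 117045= 39.77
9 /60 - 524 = -10477 /20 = -523.85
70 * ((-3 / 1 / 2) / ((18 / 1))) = -5.83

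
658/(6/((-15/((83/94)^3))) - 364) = -1366310680/756403227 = -1.81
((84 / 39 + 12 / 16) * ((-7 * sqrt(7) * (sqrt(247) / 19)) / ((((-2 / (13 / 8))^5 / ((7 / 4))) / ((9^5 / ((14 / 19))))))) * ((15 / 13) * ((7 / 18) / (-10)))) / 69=-106653011283 * sqrt(1729) / 3087007744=-1436.59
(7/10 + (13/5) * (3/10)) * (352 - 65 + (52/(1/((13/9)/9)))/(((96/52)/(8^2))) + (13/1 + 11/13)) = 2759201/3159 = 873.44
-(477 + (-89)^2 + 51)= -8449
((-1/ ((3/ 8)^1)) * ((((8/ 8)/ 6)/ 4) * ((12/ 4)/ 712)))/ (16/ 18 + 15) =-3/ 101816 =-0.00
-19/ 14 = -1.36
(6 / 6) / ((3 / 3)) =1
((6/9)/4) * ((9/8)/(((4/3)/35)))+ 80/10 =827/64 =12.92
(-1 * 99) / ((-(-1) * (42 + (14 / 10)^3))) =-12375 / 5593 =-2.21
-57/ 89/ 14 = -57/ 1246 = -0.05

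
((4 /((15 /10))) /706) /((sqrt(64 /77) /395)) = 395 * sqrt(77) /2118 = 1.64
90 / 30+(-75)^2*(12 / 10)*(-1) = -6747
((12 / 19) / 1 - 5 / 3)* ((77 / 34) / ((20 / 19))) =-2.23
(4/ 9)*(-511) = -2044/ 9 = -227.11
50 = 50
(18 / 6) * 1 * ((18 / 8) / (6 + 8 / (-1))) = -27 / 8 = -3.38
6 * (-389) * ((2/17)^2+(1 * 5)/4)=-1704987/578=-2949.80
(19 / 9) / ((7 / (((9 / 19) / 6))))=1 / 42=0.02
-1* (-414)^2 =-171396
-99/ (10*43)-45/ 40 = -1.36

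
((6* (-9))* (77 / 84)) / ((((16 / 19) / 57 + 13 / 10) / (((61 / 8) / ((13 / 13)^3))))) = -32701185 / 113912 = -287.07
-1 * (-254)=254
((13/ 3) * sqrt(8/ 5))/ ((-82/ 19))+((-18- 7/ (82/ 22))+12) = -323/ 41- 247 * sqrt(10)/ 615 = -9.15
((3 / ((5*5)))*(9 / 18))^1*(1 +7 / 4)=33 / 200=0.16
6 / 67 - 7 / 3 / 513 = 8765 / 103113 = 0.09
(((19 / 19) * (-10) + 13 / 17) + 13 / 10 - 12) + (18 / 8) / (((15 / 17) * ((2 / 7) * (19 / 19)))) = -7487 / 680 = -11.01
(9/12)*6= 9/2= 4.50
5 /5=1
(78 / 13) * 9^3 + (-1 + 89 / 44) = 192501 / 44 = 4375.02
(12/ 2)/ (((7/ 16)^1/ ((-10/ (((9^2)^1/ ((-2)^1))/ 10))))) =6400/ 189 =33.86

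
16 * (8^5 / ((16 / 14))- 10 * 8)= 457472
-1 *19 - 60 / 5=-31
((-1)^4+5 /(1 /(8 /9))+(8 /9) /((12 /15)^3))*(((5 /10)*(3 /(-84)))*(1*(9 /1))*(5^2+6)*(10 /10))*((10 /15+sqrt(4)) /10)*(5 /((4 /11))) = -176297 /1344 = -131.17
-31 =-31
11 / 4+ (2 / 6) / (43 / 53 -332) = 2.75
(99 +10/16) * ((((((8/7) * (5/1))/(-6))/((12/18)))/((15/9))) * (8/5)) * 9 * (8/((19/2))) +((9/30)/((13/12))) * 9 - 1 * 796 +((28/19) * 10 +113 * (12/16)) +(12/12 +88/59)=-3523521303/2040220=-1727.03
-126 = -126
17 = 17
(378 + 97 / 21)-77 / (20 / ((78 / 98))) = 379.55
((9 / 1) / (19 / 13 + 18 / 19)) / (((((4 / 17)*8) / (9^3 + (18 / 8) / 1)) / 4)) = 1300455 / 224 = 5805.60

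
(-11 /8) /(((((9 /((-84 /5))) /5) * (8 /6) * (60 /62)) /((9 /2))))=44.76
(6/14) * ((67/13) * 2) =402/91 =4.42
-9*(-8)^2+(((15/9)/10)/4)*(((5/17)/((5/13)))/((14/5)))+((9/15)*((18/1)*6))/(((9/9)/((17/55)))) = -873301229/1570800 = -555.96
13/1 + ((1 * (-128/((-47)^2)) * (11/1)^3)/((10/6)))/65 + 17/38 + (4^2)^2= 7331412123/27281150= 268.74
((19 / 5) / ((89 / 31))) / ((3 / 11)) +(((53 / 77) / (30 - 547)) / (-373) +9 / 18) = 212233425311 / 39646181190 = 5.35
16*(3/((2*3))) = 8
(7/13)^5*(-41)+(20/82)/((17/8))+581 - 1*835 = -66183560333/258791221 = -255.74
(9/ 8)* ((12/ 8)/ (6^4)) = 1/ 768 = 0.00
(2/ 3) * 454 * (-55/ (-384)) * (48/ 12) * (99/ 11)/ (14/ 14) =12485/ 8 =1560.62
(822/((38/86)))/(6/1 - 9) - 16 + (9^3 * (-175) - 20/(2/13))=-2438481/19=-128341.11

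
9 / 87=3 / 29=0.10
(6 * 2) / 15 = 0.80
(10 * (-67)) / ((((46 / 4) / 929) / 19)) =-23652340 / 23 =-1028362.61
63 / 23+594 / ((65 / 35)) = 96453 / 299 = 322.59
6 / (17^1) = 6 / 17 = 0.35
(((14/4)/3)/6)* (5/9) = 35/324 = 0.11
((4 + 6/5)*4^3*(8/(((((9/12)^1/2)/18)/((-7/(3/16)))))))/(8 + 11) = -23855104/95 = -251106.36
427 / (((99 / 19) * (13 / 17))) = 107.16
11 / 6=1.83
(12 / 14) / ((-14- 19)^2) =0.00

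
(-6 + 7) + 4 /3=7 /3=2.33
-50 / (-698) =25 / 349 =0.07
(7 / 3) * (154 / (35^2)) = 22 / 75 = 0.29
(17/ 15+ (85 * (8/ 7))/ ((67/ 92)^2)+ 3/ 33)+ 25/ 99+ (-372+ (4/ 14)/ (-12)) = -5829297899/ 31108770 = -187.38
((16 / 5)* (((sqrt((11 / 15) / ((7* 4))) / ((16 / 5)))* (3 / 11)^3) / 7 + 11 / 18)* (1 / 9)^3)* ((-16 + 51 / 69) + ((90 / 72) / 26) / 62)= -24894463 / 608139090 - 2263133* sqrt(1155) / 7834513246560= -0.04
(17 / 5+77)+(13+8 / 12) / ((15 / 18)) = 484 / 5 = 96.80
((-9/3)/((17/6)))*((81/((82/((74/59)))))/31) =-53946/1274813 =-0.04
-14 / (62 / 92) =-20.77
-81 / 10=-8.10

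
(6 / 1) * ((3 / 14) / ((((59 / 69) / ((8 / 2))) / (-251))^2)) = 43192477584 / 24367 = 1772580.85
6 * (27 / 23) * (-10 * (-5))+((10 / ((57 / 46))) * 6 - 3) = 173749 / 437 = 397.59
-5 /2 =-2.50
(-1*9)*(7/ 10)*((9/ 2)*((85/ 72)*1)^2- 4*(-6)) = -244111/ 1280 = -190.71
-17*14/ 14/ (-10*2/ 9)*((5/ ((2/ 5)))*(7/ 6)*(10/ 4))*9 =80325/ 32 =2510.16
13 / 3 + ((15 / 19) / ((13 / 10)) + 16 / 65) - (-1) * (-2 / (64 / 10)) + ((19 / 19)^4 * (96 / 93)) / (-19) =4.82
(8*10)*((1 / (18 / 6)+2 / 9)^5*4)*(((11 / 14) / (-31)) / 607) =-5500000 / 7777875231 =-0.00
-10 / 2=-5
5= 5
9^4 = 6561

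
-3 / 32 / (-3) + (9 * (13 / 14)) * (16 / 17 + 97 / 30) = 664843 / 19040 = 34.92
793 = 793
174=174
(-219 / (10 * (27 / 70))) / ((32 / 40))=-2555 / 36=-70.97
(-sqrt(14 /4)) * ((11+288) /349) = -299 * sqrt(14) /698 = -1.60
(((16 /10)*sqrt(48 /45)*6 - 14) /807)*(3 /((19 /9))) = -126 /5111 + 576*sqrt(15) /127775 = -0.01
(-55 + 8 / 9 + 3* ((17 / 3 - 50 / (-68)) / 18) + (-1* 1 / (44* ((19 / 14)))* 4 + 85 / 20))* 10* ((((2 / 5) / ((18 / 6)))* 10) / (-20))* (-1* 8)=-2777656 / 10659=-260.59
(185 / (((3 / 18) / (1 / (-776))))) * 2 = -555 / 194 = -2.86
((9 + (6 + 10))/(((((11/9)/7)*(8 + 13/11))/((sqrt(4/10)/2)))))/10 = 63*sqrt(10)/404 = 0.49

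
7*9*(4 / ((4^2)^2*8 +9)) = 252 / 2057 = 0.12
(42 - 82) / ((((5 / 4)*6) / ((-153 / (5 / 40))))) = 6528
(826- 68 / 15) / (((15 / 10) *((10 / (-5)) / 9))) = -2464.40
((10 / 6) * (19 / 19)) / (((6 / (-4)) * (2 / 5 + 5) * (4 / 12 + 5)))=-25 / 648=-0.04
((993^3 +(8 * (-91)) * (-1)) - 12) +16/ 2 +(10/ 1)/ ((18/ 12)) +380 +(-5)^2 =2937443378/ 3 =979147792.67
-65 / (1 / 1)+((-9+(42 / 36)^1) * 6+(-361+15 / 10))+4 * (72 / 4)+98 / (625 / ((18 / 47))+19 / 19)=-3354497 / 8398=-399.44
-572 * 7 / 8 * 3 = -1501.50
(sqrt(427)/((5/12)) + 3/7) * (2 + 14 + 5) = 9 + 252 * sqrt(427)/5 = 1050.46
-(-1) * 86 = 86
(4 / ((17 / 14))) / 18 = 28 / 153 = 0.18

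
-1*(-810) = 810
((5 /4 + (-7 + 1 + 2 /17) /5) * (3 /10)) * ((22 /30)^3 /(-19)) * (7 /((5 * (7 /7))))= -9317 /14535000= -0.00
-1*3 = -3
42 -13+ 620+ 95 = 744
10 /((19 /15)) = 150 /19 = 7.89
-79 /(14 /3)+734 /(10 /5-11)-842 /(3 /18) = -5150.48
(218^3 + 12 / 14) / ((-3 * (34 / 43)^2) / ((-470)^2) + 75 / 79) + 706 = 10913582.21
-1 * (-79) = 79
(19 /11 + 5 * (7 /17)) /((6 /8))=944 /187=5.05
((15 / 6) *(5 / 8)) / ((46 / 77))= 1925 / 736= 2.62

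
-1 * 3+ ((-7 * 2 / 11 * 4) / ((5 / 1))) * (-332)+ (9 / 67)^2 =82723258 / 246895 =335.05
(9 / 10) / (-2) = -9 / 20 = -0.45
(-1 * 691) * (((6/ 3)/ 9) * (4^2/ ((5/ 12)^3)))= -4245504/ 125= -33964.03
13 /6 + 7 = 9.17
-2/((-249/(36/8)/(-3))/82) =-738/83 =-8.89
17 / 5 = 3.40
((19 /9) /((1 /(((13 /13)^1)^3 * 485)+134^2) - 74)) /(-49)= -9215 /3824692011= -0.00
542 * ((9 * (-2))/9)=-1084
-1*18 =-18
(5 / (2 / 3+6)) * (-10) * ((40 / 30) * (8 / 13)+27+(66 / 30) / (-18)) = -32407 / 156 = -207.74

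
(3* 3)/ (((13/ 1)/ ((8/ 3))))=24/ 13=1.85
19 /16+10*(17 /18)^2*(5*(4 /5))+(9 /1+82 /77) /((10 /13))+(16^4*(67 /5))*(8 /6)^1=584262110587 /498960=1170959.82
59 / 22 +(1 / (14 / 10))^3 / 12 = 122797 / 45276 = 2.71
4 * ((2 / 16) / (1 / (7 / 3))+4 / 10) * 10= 83 / 3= 27.67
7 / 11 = 0.64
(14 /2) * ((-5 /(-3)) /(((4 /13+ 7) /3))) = 91 /19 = 4.79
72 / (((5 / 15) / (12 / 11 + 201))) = 480168 / 11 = 43651.64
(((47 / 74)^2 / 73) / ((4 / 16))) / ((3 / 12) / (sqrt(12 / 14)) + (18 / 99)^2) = -102638976 / 10088740087 + 129367876*sqrt(42) / 10088740087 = 0.07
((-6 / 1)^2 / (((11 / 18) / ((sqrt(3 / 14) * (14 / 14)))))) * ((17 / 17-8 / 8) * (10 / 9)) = 0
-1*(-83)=83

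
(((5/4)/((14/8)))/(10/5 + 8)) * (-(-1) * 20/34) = 5/119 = 0.04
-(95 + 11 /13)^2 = -1552516 /169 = -9186.49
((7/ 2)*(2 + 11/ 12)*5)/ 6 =1225/ 144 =8.51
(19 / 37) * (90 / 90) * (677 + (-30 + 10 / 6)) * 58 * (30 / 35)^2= 3676272 / 259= 14194.10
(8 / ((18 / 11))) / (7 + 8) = 44 / 135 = 0.33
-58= -58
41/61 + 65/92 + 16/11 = 174899/61732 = 2.83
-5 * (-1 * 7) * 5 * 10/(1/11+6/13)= 250250/79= 3167.72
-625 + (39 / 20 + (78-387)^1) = -18641 / 20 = -932.05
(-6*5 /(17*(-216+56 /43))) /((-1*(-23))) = 645 /1804856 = 0.00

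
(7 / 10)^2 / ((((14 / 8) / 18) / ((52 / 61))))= 6552 / 1525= 4.30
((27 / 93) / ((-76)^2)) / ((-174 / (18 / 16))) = -27 / 83081984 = -0.00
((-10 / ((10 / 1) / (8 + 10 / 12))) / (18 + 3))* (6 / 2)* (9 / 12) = -53 / 56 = -0.95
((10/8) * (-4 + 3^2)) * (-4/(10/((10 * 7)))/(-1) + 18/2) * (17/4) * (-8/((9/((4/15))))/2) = -3145/27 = -116.48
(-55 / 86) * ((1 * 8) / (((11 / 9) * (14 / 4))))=-360 / 301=-1.20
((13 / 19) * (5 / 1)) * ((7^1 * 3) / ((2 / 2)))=1365 / 19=71.84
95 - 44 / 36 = 844 / 9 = 93.78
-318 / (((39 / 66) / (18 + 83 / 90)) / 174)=-8859268 / 5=-1771853.60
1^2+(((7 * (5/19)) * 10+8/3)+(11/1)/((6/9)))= 4399/114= 38.59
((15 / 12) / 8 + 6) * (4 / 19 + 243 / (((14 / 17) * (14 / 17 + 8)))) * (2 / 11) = 88171487 / 2340800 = 37.67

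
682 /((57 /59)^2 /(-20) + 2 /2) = 1531640 /2141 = 715.39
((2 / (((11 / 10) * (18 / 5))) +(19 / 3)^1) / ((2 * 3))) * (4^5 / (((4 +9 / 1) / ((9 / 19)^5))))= 758066688 / 354082157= 2.14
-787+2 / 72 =-28331 / 36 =-786.97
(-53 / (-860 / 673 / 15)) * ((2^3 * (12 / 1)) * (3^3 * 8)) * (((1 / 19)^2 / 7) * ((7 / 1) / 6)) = 92454048 / 15523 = 5955.94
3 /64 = 0.05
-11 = -11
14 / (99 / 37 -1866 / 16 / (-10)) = 5920 / 6063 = 0.98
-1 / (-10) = 1 / 10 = 0.10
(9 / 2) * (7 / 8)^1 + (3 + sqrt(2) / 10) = sqrt(2) / 10 + 111 / 16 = 7.08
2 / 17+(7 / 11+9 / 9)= 328 / 187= 1.75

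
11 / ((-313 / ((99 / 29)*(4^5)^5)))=-1226104998551617536 / 9077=-135078219516538.23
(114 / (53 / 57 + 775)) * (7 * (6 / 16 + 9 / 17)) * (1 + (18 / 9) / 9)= 1.14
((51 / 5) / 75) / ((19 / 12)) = 204 / 2375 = 0.09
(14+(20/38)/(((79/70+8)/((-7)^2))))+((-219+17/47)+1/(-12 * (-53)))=-201.81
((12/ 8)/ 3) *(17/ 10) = 17/ 20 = 0.85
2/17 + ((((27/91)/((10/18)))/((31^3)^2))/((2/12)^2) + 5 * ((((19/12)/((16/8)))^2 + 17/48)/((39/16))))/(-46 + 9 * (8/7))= 1623355154447797/26478672322635000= 0.06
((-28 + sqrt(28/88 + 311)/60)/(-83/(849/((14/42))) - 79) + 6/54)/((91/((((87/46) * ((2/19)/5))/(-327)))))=-1222553/1963211052348 + 73863 * sqrt(16742)/1919584140073600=-0.00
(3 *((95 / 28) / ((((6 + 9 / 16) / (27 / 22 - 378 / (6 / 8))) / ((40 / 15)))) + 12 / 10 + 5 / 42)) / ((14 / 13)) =-145432963 / 75460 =-1927.29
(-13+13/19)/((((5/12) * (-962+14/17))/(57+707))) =9117576/388075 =23.49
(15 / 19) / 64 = 15 / 1216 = 0.01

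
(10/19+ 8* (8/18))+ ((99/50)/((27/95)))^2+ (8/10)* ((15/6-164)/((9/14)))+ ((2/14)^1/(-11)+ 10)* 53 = 501597163/1316700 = 380.95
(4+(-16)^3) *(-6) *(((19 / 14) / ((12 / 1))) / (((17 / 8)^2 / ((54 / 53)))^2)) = 232154284032 / 1642273423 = 141.36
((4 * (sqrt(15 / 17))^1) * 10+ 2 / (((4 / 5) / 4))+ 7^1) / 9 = 17 / 9+ 40 * sqrt(255) / 153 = 6.06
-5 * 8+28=-12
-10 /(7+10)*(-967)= 9670 /17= 568.82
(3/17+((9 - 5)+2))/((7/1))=15/17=0.88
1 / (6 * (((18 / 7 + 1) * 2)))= 7 / 300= 0.02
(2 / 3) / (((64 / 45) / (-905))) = -13575 / 32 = -424.22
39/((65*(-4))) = -3/20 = -0.15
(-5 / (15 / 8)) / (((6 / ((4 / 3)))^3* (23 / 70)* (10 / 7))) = -3136 / 50301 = -0.06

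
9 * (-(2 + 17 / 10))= -333 / 10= -33.30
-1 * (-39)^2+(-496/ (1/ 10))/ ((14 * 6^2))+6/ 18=-96422/ 63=-1530.51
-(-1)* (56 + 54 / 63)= 56.86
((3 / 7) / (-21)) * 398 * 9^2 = -32238 / 49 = -657.92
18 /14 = 9 /7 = 1.29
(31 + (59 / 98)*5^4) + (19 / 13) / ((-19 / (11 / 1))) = 517791 / 1274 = 406.43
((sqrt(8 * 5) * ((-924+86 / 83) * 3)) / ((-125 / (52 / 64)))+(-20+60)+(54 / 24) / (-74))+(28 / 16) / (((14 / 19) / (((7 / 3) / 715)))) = 3172802 / 79365+1493817 * sqrt(10) / 41500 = 153.81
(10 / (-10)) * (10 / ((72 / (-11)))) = 55 / 36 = 1.53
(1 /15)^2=0.00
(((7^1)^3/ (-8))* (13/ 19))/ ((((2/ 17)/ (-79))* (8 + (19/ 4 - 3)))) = 460649/ 228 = 2020.39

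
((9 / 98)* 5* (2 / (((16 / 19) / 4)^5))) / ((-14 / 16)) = -111424455 / 43904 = -2537.91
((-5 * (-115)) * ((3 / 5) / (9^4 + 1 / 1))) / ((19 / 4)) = 690 / 62339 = 0.01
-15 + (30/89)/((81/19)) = -35855/2403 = -14.92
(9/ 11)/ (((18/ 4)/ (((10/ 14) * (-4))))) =-0.52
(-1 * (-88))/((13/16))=1408/13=108.31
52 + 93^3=804409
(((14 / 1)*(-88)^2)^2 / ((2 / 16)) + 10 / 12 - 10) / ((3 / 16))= 501505239673.78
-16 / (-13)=16 / 13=1.23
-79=-79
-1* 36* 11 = -396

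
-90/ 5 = -18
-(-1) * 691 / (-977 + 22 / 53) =-36623 / 51759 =-0.71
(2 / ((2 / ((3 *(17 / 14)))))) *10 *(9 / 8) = 2295 / 56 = 40.98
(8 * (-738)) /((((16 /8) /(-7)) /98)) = 2025072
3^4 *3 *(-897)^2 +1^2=195519988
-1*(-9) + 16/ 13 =133/ 13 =10.23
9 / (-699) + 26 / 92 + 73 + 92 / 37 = 30042341 / 396566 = 75.76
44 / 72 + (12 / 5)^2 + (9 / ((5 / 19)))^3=90018133 / 2250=40008.06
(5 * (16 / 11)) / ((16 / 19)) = 95 / 11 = 8.64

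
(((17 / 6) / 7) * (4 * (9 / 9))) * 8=272 / 21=12.95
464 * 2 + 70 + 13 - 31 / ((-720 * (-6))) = 4367489 / 4320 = 1010.99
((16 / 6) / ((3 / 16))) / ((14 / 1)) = 64 / 63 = 1.02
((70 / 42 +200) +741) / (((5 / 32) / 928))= 83980288 / 15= 5598685.87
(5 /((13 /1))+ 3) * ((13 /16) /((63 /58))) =319 /126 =2.53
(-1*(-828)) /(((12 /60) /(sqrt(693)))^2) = 14345100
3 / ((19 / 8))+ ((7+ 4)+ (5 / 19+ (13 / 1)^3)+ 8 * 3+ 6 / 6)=42456 / 19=2234.53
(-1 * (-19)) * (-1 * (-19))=361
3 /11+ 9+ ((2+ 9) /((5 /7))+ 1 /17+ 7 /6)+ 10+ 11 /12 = 413063 /11220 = 36.81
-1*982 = -982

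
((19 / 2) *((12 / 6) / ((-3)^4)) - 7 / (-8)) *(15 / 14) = 3595 / 3024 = 1.19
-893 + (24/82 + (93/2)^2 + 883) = 353017/164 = 2152.54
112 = 112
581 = 581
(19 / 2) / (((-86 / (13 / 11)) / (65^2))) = -1043575 / 1892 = -551.57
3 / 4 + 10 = 10.75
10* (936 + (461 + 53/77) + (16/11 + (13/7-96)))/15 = 870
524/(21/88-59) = -46112/5171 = -8.92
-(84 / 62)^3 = -74088 / 29791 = -2.49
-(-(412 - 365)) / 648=0.07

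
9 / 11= 0.82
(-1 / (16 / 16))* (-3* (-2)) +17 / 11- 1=-60 / 11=-5.45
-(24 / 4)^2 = -36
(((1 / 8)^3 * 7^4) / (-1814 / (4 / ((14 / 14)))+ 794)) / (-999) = -2401 / 174161664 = -0.00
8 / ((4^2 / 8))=4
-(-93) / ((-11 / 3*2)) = -279 / 22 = -12.68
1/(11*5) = 1/55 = 0.02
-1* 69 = -69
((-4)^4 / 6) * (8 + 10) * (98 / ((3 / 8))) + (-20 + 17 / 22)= 4415065 / 22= 200684.77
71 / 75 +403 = 30296 / 75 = 403.95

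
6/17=0.35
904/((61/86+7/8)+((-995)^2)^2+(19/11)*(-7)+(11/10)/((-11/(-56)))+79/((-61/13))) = 1043324480/1131210141636231347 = 0.00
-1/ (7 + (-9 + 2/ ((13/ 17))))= -13/ 8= -1.62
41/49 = 0.84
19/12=1.58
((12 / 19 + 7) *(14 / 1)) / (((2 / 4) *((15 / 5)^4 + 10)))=580 / 247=2.35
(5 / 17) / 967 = 5 / 16439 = 0.00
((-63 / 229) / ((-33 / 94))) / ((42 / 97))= 4559 / 2519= 1.81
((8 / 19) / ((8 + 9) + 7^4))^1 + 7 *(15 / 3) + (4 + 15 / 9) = 40.67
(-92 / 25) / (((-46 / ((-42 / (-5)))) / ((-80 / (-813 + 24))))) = 0.07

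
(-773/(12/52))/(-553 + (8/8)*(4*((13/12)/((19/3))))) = 190931/31482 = 6.06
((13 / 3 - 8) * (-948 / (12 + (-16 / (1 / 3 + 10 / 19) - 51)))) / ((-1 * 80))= 42581 / 56460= 0.75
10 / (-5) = -2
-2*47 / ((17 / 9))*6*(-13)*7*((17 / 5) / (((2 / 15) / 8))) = 5542992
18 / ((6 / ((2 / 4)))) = 1.50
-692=-692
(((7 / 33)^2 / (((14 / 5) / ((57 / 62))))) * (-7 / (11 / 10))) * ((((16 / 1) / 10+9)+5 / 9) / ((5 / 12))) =-934724 / 371349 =-2.52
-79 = -79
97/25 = 3.88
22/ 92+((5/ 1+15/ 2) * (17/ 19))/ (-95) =1008/ 8303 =0.12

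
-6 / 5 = -1.20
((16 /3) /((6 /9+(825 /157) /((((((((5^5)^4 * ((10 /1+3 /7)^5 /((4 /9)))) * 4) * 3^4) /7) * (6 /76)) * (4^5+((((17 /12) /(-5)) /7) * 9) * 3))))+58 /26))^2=3230544773074921025564037590588131025041490793228149414062500000000 /953467691554032603906913563821882350470615325258875632154059565529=3.39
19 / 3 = 6.33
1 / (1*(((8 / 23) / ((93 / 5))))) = 2139 / 40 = 53.48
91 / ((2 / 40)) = 1820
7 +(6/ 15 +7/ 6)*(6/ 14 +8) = 4243/ 210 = 20.20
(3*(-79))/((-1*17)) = 237/17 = 13.94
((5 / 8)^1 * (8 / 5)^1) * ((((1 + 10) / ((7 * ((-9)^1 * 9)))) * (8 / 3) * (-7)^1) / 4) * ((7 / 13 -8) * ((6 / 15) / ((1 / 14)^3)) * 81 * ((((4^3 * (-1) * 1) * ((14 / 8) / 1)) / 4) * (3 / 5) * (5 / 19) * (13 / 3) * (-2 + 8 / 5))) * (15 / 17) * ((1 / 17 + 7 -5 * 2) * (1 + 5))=39350277120 / 5491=7166322.55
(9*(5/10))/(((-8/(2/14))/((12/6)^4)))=-9/7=-1.29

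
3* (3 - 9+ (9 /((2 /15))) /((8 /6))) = 1071 /8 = 133.88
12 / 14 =6 / 7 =0.86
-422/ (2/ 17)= -3587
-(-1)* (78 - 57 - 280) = -259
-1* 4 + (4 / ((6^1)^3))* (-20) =-118 / 27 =-4.37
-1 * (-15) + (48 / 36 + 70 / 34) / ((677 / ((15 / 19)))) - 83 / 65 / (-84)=17932027493 / 1193943660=15.02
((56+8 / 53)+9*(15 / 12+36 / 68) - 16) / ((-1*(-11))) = 202421 / 39644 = 5.11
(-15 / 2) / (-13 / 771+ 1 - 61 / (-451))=-6.71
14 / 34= 0.41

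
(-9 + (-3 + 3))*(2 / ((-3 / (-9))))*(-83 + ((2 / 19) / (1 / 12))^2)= 1586898 / 361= 4395.84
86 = 86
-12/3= -4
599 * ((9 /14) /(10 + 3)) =5391 /182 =29.62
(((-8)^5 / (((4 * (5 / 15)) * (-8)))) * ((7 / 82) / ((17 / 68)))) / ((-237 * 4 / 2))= -7168 / 3239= -2.21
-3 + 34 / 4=11 / 2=5.50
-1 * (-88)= 88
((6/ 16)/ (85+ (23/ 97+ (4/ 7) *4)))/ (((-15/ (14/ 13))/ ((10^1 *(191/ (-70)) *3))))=389067/ 15451280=0.03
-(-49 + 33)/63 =16/63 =0.25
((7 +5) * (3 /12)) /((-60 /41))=-41 /20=-2.05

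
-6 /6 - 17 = -18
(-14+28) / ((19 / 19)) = 14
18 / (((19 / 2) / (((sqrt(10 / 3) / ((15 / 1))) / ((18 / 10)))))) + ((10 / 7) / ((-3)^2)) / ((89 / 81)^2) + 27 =4 * sqrt(30) / 171 + 1504359 / 55447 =27.26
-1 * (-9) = 9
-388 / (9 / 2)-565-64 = -6437 / 9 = -715.22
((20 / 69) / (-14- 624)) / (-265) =2 / 1166583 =0.00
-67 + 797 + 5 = 735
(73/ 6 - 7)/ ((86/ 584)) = 4526/ 129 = 35.09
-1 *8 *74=-592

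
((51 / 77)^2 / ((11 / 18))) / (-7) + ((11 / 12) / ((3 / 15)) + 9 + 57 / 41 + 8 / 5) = 18498134663 / 1123071180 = 16.47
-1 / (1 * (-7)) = 1 / 7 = 0.14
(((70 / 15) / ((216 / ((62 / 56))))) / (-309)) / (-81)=0.00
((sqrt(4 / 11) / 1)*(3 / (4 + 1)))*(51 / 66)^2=867*sqrt(11) / 13310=0.22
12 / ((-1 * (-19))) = 12 / 19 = 0.63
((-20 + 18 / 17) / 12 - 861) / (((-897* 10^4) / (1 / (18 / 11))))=967813 / 16468920000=0.00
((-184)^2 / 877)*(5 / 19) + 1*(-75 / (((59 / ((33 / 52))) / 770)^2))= -5134.54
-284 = -284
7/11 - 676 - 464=-12533/11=-1139.36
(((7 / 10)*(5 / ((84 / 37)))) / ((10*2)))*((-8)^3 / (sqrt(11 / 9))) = -592*sqrt(11) / 55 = -35.70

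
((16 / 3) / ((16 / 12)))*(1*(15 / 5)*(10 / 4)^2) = 75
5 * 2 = 10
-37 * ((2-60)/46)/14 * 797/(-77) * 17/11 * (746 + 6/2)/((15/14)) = -1555574239/41745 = -37263.73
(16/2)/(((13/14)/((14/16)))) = 98/13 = 7.54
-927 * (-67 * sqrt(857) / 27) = 6901 * sqrt(857) / 3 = 67341.25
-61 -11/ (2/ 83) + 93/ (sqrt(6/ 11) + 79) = -70885941/ 137290 -93 * sqrt(66)/ 68645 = -516.33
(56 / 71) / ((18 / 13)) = 364 / 639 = 0.57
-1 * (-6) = 6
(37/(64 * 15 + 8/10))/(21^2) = 185/2118564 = 0.00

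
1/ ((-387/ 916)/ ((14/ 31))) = -12824/ 11997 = -1.07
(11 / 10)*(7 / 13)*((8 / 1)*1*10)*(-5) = -3080 / 13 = -236.92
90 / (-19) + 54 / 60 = -729 / 190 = -3.84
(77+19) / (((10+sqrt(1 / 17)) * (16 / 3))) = 3060 / 1699 -18 * sqrt(17) / 1699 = 1.76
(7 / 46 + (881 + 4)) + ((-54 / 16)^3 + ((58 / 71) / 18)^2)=4071314488219 / 4808388096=846.71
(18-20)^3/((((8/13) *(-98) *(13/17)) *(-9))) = -0.02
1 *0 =0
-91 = -91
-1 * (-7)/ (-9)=-7/ 9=-0.78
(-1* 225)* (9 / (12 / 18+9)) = -6075 / 29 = -209.48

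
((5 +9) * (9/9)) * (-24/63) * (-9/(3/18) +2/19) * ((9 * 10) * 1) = 491520/19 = 25869.47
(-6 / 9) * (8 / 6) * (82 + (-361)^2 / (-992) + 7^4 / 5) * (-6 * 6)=2136907 / 155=13786.50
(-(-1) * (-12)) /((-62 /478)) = 2868 /31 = 92.52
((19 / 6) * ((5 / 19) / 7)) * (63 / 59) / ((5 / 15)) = 45 / 118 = 0.38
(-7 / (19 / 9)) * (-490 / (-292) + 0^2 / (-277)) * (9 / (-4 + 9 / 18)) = 19845 / 1387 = 14.31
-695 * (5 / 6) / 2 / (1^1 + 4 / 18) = -10425 / 44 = -236.93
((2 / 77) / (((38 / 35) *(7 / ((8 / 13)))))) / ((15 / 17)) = 136 / 57057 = 0.00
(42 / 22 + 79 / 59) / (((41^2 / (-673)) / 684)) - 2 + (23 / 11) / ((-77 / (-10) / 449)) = -64645042808 / 84004613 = -769.54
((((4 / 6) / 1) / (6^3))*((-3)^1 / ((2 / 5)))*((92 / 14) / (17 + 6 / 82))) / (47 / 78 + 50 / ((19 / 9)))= -232921 / 634916520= -0.00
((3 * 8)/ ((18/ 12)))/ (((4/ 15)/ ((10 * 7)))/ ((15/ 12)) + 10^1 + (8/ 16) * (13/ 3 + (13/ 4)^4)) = 7168000/ 30442907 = 0.24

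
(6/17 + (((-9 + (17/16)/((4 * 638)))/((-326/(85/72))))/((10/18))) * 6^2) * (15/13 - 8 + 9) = 7808687985/1470891136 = 5.31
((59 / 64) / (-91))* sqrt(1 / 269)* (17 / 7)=-1003* sqrt(269) / 10966592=-0.00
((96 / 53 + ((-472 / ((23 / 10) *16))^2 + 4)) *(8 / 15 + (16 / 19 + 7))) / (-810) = -11398538459 / 6472341450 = -1.76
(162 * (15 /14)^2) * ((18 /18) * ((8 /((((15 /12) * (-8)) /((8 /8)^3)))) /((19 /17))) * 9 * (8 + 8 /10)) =-9815256 /931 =-10542.70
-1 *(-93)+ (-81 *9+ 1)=-635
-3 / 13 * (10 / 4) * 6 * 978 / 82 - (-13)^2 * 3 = -292236 / 533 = -548.29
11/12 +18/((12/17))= 317/12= 26.42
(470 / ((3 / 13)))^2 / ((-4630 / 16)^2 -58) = 2389254400 / 48199617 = 49.57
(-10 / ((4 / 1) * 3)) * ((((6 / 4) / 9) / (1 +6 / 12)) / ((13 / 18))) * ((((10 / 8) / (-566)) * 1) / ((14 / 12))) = 25 / 103012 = 0.00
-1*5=-5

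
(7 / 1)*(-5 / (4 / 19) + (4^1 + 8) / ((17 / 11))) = -7609 / 68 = -111.90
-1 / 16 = -0.06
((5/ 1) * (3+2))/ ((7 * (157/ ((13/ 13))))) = 25/ 1099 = 0.02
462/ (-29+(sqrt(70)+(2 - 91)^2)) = 0.06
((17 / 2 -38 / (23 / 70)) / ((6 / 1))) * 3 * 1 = -4929 / 92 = -53.58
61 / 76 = 0.80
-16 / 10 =-8 / 5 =-1.60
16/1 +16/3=64/3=21.33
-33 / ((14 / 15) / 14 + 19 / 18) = -2970 / 101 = -29.41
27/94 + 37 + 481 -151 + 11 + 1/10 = 88921/235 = 378.39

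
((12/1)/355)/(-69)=-4/8165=-0.00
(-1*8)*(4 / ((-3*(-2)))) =-16 / 3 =-5.33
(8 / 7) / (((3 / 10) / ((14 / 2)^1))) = 80 / 3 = 26.67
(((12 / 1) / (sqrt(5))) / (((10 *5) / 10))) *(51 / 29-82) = -27924 *sqrt(5) / 725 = -86.12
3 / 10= 0.30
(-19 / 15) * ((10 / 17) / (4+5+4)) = -38 / 663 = -0.06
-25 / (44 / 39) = -975 / 44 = -22.16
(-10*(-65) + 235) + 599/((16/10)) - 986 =2187/8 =273.38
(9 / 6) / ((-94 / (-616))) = 9.83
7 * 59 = 413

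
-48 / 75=-16 / 25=-0.64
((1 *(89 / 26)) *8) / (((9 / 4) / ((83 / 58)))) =59096 / 3393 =17.42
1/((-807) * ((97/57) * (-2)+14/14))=19/36853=0.00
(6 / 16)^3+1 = 539 / 512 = 1.05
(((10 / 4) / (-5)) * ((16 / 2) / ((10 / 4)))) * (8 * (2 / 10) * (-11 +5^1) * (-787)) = -302208 / 25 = -12088.32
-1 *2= -2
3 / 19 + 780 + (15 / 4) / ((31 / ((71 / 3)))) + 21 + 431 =2909709 / 2356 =1235.02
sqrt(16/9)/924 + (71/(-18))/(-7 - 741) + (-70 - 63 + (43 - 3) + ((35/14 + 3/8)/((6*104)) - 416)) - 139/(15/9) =-6451633987/10890880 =-592.39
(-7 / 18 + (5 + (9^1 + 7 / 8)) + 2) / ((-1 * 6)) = -1187 / 432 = -2.75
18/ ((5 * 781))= 18/ 3905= 0.00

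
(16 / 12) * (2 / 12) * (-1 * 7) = -1.56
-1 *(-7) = 7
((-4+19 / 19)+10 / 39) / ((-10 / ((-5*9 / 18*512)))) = -13696 / 39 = -351.18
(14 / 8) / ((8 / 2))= 7 / 16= 0.44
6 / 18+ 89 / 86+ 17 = 4739 / 258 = 18.37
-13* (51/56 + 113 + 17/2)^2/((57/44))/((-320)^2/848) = -4748599713/3813376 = -1245.25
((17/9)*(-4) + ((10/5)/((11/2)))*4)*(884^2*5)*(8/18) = -9439988480/891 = -10594824.33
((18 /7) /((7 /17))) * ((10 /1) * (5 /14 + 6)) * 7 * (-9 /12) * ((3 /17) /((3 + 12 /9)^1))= -108135 /1274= -84.88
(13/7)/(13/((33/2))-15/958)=410982/170891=2.40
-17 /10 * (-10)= 17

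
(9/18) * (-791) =-791/2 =-395.50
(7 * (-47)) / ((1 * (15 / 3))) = -329 / 5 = -65.80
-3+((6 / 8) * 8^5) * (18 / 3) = 147453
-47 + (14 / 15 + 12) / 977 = -688591 / 14655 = -46.99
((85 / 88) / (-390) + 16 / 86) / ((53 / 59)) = 0.20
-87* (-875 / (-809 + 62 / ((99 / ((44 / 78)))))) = -5343975 / 56767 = -94.14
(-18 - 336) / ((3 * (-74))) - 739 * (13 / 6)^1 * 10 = -1777118 / 111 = -16010.07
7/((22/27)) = 189/22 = 8.59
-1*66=-66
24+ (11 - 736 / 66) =787 / 33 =23.85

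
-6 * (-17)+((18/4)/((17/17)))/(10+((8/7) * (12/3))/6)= 46293/452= 102.42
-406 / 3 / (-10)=203 / 15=13.53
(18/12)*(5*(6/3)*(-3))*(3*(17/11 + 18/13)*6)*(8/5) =-543024/143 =-3797.37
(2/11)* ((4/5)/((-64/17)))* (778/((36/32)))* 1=-13226/495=-26.72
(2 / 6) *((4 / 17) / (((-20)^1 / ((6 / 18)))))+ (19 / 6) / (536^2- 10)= -21101 / 16279540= -0.00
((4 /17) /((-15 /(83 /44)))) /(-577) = 83 /1618485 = 0.00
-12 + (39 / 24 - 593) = -4827 / 8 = -603.38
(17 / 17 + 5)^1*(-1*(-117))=702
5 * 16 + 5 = 85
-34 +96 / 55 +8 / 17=-29718 / 935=-31.78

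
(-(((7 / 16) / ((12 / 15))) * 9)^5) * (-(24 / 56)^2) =569638321875 / 1073741824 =530.52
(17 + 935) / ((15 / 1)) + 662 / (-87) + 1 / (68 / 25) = 1663139 / 29580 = 56.23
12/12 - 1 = 0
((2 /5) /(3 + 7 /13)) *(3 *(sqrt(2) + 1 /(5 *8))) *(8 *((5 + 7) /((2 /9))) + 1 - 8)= 207.43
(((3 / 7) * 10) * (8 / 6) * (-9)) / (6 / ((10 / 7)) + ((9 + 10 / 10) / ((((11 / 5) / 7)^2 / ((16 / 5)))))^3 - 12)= -3188809800 / 2108269596363847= -0.00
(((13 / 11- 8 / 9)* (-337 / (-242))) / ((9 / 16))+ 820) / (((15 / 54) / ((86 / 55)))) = 15219111088 / 3294225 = 4619.94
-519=-519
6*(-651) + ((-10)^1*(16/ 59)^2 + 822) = -10737964/ 3481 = -3084.74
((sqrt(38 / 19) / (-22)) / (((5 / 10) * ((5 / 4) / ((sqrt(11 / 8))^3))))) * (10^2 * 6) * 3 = -298.50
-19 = -19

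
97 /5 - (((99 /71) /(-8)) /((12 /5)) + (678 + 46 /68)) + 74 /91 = -11570504797 /17573920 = -658.39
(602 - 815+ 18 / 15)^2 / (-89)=-504.04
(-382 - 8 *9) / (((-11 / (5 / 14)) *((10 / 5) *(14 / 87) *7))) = 98745 / 15092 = 6.54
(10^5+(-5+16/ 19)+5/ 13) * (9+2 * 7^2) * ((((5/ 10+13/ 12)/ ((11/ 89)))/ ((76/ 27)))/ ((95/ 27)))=14288960392263/ 1032460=13839722.98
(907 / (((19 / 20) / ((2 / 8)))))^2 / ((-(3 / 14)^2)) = -4030980100 / 3249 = -1240683.32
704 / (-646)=-352 / 323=-1.09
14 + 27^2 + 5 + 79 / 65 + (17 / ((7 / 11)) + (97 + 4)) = 399003 / 455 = 876.93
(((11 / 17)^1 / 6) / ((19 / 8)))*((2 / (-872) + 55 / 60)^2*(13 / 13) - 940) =-4418649796 / 103614201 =-42.65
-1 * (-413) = 413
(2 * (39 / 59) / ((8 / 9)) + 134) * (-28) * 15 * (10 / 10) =-3357375 / 59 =-56904.66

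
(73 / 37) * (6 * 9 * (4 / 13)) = 15768 / 481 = 32.78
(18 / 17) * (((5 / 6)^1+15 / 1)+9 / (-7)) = 1833 / 119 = 15.40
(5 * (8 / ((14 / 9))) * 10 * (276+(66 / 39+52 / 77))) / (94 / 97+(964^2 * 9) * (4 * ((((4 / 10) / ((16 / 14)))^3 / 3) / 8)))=48651591600000 / 40621911300971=1.20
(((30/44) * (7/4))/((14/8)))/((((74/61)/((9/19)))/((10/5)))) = 8235/15466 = 0.53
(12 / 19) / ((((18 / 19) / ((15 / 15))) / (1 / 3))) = 0.22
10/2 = 5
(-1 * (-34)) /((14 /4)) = 68 /7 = 9.71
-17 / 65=-0.26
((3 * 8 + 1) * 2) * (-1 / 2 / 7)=-25 / 7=-3.57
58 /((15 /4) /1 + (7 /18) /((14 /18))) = 232 /17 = 13.65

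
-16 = -16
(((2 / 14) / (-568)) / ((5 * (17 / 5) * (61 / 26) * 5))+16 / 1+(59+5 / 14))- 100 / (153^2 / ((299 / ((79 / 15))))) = 28075621924457 / 373770410580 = 75.11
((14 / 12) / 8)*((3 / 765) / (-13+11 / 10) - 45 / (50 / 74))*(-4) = 2020987 / 52020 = 38.85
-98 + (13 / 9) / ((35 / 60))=-2006 / 21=-95.52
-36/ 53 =-0.68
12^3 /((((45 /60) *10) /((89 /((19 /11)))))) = 1127808 /95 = 11871.66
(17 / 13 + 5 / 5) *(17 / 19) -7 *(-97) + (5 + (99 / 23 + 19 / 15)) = 58937744 / 85215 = 691.64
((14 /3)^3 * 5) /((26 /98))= 672280 /351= 1915.33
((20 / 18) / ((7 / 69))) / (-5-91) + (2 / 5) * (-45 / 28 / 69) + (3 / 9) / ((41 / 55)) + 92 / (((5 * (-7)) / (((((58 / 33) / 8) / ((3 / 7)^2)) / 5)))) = -239236429 / 784198800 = -0.31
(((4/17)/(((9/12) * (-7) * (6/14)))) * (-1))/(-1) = -16/153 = -0.10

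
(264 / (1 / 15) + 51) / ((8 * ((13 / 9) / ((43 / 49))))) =221751 / 728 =304.60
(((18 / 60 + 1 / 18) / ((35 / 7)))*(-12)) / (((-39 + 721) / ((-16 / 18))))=256 / 230175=0.00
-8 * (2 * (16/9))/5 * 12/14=-512/105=-4.88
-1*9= -9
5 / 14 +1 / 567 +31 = 35561 / 1134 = 31.36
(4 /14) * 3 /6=0.14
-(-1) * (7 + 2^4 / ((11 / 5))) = 157 / 11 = 14.27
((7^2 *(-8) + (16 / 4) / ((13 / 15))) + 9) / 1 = -4919 / 13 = -378.38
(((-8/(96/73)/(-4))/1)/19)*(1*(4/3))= 0.11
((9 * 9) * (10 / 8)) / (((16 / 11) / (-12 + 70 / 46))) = -1073655 / 1472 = -729.39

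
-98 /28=-7 /2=-3.50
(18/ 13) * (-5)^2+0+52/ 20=2419/ 65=37.22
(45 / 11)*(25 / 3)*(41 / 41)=375 / 11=34.09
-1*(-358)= 358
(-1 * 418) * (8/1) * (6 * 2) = -40128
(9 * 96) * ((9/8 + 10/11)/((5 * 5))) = 19332/275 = 70.30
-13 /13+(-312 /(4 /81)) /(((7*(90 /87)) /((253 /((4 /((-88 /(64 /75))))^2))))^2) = -350122434955683994823 /102760448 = -3407171161376.06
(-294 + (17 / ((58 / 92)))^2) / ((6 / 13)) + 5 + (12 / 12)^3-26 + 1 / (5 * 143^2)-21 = 231514582963 / 257964135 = 897.47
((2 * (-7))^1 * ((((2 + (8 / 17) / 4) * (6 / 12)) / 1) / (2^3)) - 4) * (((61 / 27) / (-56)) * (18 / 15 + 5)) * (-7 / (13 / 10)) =-7.88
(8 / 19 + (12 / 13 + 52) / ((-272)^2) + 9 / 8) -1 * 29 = -31355105 / 1142128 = -27.45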